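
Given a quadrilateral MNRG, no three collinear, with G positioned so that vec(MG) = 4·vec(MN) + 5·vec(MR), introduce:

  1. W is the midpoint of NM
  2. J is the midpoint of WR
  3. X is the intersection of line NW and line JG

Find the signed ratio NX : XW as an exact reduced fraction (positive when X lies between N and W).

NX:XW = -7/4

Set M = (0, 0), N = (1, 0), R = (0, 1), G = (4, 5); any affine frame gives the same invariant.
1. W is the midpoint of NM ⇒ W = (1/2, 0)
2. J is the midpoint of WR ⇒ J = (1/4, 1/2)
3. X is the intersection of line NW and line JG ⇒ X = (-1/6, 0)
X = N + t·(W−N) with t = 7/3, so NX:XW = t:(1−t) = 7/3:-4/3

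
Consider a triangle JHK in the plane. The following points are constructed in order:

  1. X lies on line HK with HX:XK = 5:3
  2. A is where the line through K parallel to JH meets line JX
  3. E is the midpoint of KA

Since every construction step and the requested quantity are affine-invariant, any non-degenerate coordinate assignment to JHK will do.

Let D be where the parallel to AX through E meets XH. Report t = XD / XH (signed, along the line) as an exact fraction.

Work in coordinates with J = (0, 0), H = (1, 0), K = (0, 1).
1. X lies on line HK with HX:XK = 5:3 ⇒ X = (3/8, 5/8)
2. A is where the line through K parallel to JH meets line JX ⇒ A = (3/5, 1)
3. E is the midpoint of KA ⇒ E = (3/10, 1)
through E parallel to AX: direction (-9/40, -3/8); meets XH at D = (3/16, 13/16)
D = X + t·(H−X) with t = -3/10

t = -3/10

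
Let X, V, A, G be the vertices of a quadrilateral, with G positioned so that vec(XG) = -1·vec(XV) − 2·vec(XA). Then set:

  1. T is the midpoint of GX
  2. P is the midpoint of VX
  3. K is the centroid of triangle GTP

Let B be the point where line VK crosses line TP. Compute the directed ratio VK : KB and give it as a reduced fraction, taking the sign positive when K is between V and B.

VK:KB = 2

Choose coordinates X = (0, 0), V = (1, 0), A = (0, 1), G = (-1, -2).
1. T is the midpoint of GX ⇒ T = (-1/2, -1)
2. P is the midpoint of VX ⇒ P = (1/2, 0)
3. K is the centroid of triangle GTP ⇒ K = (-1/3, -1)
line VK meets TP at B = (-1, -3/2)
K = V + t·(B−V) with t = 2/3, so VK:KB = 2/3:1/3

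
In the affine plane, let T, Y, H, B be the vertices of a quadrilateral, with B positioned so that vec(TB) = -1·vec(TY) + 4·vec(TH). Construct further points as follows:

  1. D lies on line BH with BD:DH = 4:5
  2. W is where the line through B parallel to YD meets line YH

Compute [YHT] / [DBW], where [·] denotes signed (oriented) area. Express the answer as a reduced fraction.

Assign T = (0, 0), Y = (1, 0), H = (0, 1), B = (-1, 4) — the answer is frame-independent, so this choice is without loss of generality.
1. D lies on line BH with BD:DH = 4:5 ⇒ D = (-5/9, 8/3)
2. W is where the line through B parallel to YD meets line YH ⇒ W = (9/5, -4/5)
2·[YHT] = 1, 2·[DBW] = -8/5
[YHT]:[DBW] = 1:-8/5 = -5/8

[YHT]:[DBW] = -5/8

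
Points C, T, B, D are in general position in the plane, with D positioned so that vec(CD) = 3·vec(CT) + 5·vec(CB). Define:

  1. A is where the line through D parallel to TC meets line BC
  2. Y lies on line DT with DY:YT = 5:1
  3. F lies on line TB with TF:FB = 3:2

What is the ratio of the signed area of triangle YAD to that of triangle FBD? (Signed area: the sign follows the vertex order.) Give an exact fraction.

[YAD]:[FBD] = 125/28

Assign C = (0, 0), T = (1, 0), B = (0, 1), D = (3, 5) — the answer is frame-independent, so this choice is without loss of generality.
1. A is where the line through D parallel to TC meets line BC ⇒ A = (0, 5)
2. Y lies on line DT with DY:YT = 5:1 ⇒ Y = (4/3, 5/6)
3. F lies on line TB with TF:FB = 3:2 ⇒ F = (2/5, 3/5)
2·[YAD] = -25/2, 2·[FBD] = -14/5
[YAD]:[FBD] = -25/2:-14/5 = 125/28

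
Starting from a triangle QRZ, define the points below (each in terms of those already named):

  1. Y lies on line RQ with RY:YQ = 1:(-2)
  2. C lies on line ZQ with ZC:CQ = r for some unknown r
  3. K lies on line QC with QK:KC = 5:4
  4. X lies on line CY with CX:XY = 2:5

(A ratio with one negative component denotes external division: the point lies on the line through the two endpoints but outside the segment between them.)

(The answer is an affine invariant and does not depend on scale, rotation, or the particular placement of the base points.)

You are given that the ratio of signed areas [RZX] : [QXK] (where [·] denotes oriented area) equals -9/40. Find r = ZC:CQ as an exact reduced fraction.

r = 1/2

Choose coordinates Q = (0, 0), R = (1, 0), Z = (0, 1).
1. Y lies on line RQ with RY:YQ = 1:(-2) ⇒ Y = (2, 0)
2. With ZC:CQ = r, write λ = r/(r+1) so C = Z + λ·(Q−Z); C is affine-linear in λ
3. K lies on line QC with QK:KC = 5:4 ⇒ K is an affine combination of earlier points and hence also affine-linear in λ
4. X lies on line CY with CX:XY = 2:5 ⇒ X is an affine combination of earlier points and hence also affine-linear in λ
Every point depending on C is an affine combination of C and λ-independent points, so each such coordinate is linear in λ; the λ² term in each signed area is a multiple of (Q−Z)×(Q−Z) = 0, so 2·[RZX] and 2·[QXK] are each linear in λ. Evaluating at λ=0 and λ=1:
  2·[RZX] = 5/7·λ − 2/7,   2·[QXK] = -20/63·λ + 20/63
So [RZX]:[QXK] = (5/7·λ − 2/7) / (-20/63·λ + 20/63). Setting this equal to -9/40:
  5/7·λ − 2/7 = -9/40·(-20/63·λ + 20/63)  ⇒  λ = 1/3
Then r = λ/(1−λ) = (1/3)/(2/3) = 1/2. Check: with r = 1/2, C = (0, 2/3) and [RZX]:[QXK] = -9/40 as required.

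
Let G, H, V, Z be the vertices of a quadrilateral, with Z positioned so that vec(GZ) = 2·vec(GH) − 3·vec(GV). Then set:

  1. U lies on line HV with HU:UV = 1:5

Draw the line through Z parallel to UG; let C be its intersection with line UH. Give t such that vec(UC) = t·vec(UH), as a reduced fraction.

t = 17

Assign G = (0, 0), H = (1, 0), V = (0, 1), Z = (2, -3) — the answer is frame-independent, so this choice is without loss of generality.
1. U lies on line HV with HU:UV = 1:5 ⇒ U = (5/6, 1/6)
through Z parallel to UG: direction (-5/6, -1/6); meets UH at C = (11/3, -8/3)
C = U + t·(H−U) with t = 17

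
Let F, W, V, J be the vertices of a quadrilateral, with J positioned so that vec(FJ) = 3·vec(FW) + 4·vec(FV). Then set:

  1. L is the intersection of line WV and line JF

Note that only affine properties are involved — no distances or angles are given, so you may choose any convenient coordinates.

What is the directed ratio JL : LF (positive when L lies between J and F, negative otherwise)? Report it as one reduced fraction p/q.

Set F = (0, 0), W = (1, 0), V = (0, 1), J = (3, 4); any affine frame gives the same invariant.
1. L is the intersection of line WV and line JF ⇒ L = (3/7, 4/7)
L = J + t·(F−J) with t = 6/7, so JL:LF = t:(1−t) = 6/7:1/7

JL:LF = 6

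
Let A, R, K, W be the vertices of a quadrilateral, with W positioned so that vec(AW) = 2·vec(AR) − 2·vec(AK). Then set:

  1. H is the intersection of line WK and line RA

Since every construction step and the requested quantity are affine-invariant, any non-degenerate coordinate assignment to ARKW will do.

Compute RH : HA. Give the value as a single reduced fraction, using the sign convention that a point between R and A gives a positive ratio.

RH:HA = 1/2

Set A = (0, 0), R = (1, 0), K = (0, 1), W = (2, -2); any affine frame gives the same invariant.
1. H is the intersection of line WK and line RA ⇒ H = (2/3, 0)
H = R + t·(A−R) with t = 1/3, so RH:HA = t:(1−t) = 1/3:2/3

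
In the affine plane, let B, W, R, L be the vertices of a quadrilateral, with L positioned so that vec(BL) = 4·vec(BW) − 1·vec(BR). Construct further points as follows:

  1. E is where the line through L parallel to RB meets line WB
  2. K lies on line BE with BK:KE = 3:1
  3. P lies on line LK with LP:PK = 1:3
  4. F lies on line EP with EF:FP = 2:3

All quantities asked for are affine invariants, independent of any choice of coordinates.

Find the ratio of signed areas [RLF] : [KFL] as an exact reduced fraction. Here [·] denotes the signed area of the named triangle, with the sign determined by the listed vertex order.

Set B = (0, 0), W = (1, 0), R = (0, 1), L = (4, -1); any affine frame gives the same invariant.
1. E is where the line through L parallel to RB meets line WB ⇒ E = (4, 0)
2. K lies on line BE with BK:KE = 3:1 ⇒ K = (3, 0)
3. P lies on line LK with LP:PK = 1:3 ⇒ P = (15/4, -3/4)
4. F lies on line EP with EF:FP = 2:3 ⇒ F = (39/10, -3/10)
2·[RLF] = 13/5, 2·[KFL] = -3/5
[RLF]:[KFL] = 13/5:-3/5 = -13/3

[RLF]:[KFL] = -13/3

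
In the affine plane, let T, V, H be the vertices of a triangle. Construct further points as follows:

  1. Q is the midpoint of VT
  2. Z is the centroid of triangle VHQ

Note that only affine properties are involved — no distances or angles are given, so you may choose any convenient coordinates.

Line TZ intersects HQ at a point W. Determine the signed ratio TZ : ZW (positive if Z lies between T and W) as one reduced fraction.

Work in coordinates with T = (0, 0), V = (1, 0), H = (0, 1).
1. Q is the midpoint of VT ⇒ Q = (1/2, 0)
2. Z is the centroid of triangle VHQ ⇒ Z = (1/2, 1/3)
line TZ meets HQ at W = (3/8, 1/4)
Z = T + t·(W−T) with t = 4/3, so TZ:ZW = 4/3:-1/3

TZ:ZW = -4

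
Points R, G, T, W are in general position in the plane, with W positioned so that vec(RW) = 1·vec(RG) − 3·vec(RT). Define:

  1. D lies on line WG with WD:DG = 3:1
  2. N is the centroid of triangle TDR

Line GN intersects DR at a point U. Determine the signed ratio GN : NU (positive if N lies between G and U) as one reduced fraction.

Set R = (0, 0), G = (1, 0), T = (0, 1), W = (1, -3); any affine frame gives the same invariant.
1. D lies on line WG with WD:DG = 3:1 ⇒ D = (1, -3/4)
2. N is the centroid of triangle TDR ⇒ N = (1/3, 1/12)
line GN meets DR at U = (-1/5, 3/20)
N = G + t·(U−G) with t = 5/9, so GN:NU = 5/9:4/9

GN:NU = 5/4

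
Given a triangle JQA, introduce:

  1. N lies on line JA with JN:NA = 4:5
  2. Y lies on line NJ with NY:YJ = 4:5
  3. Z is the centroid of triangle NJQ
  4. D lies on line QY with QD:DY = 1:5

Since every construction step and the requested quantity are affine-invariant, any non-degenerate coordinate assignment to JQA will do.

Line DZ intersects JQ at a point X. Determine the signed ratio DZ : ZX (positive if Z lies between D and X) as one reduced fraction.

Set J = (0, 0), Q = (1, 0), A = (0, 1); any affine frame gives the same invariant.
1. N lies on line JA with JN:NA = 4:5 ⇒ N = (0, 4/9)
2. Y lies on line NJ with NY:YJ = 4:5 ⇒ Y = (0, 20/81)
3. Z is the centroid of triangle NJQ ⇒ Z = (1/3, 4/27)
4. D lies on line QY with QD:DY = 1:5 ⇒ D = (5/6, 10/243)
line DZ meets JQ at X = (40/39, 0)
Z = D + t·(X−D) with t = -13/5, so DZ:ZX = -13/5:18/5

DZ:ZX = -13/18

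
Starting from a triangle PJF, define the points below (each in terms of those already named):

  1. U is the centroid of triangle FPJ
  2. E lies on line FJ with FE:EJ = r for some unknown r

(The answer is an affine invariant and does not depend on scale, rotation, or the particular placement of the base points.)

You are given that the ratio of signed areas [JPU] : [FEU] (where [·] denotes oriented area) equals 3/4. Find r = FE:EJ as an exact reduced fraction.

Choose coordinates P = (0, 0), J = (1, 0), F = (0, 1).
1. U is the centroid of triangle FPJ ⇒ U = (1/3, 1/3)
2. With FE:EJ = r, write λ = r/(r+1) so E = F + λ·(J−F); E is affine-linear in λ
Every point depending on E is an affine combination of E and λ-independent points, so each such coordinate is linear in λ; the λ² term in each signed area is a multiple of (J−F)×(J−F) = 0, so 2·[JPU] and 2·[FEU] are each linear in λ. Evaluating at λ=0 and λ=1:
  2·[JPU] = -1/3,   2·[FEU] = -1/3·λ
So [JPU]:[FEU] = (-1/3) / (-1/3·λ). Setting this equal to 3/4:
  -1/3 = 3/4·(-1/3·λ)  ⇒  λ = 4/3
Then r = λ/(1−λ) = (4/3)/(-1/3) = -4. Check: with r = -4, E = (4/3, -1/3) and [JPU]:[FEU] = 3/4 as required.

r = -4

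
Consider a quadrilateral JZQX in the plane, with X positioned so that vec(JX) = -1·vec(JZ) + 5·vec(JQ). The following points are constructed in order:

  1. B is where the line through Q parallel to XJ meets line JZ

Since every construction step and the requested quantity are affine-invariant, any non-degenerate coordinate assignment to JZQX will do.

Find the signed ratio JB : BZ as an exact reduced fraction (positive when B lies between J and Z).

Work in coordinates with J = (0, 0), Z = (1, 0), Q = (0, 1), X = (-1, 5).
1. B is where the line through Q parallel to XJ meets line JZ ⇒ B = (1/5, 0)
B = J + t·(Z−J) with t = 1/5, so JB:BZ = t:(1−t) = 1/5:4/5

JB:BZ = 1/4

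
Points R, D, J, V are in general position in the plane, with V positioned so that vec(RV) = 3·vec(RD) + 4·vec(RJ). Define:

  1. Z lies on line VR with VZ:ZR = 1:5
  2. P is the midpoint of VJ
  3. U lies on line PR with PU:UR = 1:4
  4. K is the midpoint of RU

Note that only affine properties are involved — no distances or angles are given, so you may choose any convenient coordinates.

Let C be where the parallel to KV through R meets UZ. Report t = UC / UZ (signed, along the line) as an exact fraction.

Work in coordinates with R = (0, 0), D = (1, 0), J = (0, 1), V = (3, 4).
1. Z lies on line VR with VZ:ZR = 1:5 ⇒ Z = (5/2, 10/3)
2. P is the midpoint of VJ ⇒ P = (3/2, 5/2)
3. U lies on line PR with PU:UR = 1:4 ⇒ U = (6/5, 2)
4. K is the midpoint of RU ⇒ K = (3/5, 1)
through R parallel to KV: direction (12/5, 3); meets UZ at C = (24/7, 30/7)
C = U + t·(Z−U) with t = 12/7

t = 12/7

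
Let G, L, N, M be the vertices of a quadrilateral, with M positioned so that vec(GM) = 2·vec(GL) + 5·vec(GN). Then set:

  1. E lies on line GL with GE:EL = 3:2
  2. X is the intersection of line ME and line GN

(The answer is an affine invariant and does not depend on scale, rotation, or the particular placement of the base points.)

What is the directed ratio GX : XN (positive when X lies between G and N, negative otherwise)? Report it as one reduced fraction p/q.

Work in coordinates with G = (0, 0), L = (1, 0), N = (0, 1), M = (2, 5).
1. E lies on line GL with GE:EL = 3:2 ⇒ E = (3/5, 0)
2. X is the intersection of line ME and line GN ⇒ X = (0, -15/7)
X = G + t·(N−G) with t = -15/7, so GX:XN = t:(1−t) = -15/7:22/7

GX:XN = -15/22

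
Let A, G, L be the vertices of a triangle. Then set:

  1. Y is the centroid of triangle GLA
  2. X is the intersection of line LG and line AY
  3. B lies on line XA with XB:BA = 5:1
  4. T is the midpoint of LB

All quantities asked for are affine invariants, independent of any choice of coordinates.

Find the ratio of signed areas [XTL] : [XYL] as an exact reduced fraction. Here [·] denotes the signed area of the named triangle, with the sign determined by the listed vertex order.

[XTL]:[XYL] = 5/4

Work in coordinates with A = (0, 0), G = (1, 0), L = (0, 1).
1. Y is the centroid of triangle GLA ⇒ Y = (1/3, 1/3)
2. X is the intersection of line LG and line AY ⇒ X = (1/2, 1/2)
3. B lies on line XA with XB:BA = 5:1 ⇒ B = (1/12, 1/12)
4. T is the midpoint of LB ⇒ T = (1/24, 13/24)
2·[XTL] = -5/24, 2·[XYL] = -1/6
[XTL]:[XYL] = -5/24:-1/6 = 5/4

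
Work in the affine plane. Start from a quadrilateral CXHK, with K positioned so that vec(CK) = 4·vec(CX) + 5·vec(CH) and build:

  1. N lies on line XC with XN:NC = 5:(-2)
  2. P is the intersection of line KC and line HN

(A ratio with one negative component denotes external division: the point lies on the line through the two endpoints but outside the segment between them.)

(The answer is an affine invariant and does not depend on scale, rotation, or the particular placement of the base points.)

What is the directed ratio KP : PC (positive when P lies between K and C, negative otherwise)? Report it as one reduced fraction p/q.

KP:PC = -2

Assign C = (0, 0), X = (1, 0), H = (0, 1), K = (4, 5) — the answer is frame-independent, so this choice is without loss of generality.
1. N lies on line XC with XN:NC = 5:(-2) ⇒ N = (-2/3, 0)
2. P is the intersection of line KC and line HN ⇒ P = (-4, -5)
P = K + t·(C−K) with t = 2, so KP:PC = t:(1−t) = 2:-1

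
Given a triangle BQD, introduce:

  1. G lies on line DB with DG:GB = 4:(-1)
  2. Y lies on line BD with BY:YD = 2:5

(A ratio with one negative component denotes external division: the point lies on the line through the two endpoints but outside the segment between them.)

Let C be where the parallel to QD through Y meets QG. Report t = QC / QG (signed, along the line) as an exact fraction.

Assign B = (0, 0), Q = (1, 0), D = (0, 1) — the answer is frame-independent, so this choice is without loss of generality.
1. G lies on line DB with DG:GB = 4:(-1) ⇒ G = (0, -1/3)
2. Y lies on line BD with BY:YD = 2:5 ⇒ Y = (0, 2/7)
through Y parallel to QD: direction (-1, 1); meets QG at C = (13/28, -5/28)
C = Q + t·(G−Q) with t = 15/28

t = 15/28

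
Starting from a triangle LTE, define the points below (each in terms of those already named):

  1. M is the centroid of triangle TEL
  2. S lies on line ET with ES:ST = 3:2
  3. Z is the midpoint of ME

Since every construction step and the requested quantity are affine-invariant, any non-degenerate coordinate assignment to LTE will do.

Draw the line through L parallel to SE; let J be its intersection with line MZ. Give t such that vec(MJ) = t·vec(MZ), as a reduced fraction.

Work in coordinates with L = (0, 0), T = (1, 0), E = (0, 1).
1. M is the centroid of triangle TEL ⇒ M = (1/3, 1/3)
2. S lies on line ET with ES:ST = 3:2 ⇒ S = (3/5, 2/5)
3. Z is the midpoint of ME ⇒ Z = (1/6, 2/3)
through L parallel to SE: direction (-3/5, 3/5); meets MZ at J = (1, -1)
J = M + t·(Z−M) with t = -4

t = -4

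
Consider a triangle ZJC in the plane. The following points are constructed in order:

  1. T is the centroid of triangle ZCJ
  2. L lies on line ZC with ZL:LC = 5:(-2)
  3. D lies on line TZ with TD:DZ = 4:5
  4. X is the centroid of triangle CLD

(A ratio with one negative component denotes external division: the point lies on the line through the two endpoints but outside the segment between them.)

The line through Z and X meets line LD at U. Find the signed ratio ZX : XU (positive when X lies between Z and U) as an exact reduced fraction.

Set Z = (0, 0), J = (1, 0), C = (0, 1); any affine frame gives the same invariant.
1. T is the centroid of triangle ZCJ ⇒ T = (1/3, 1/3)
2. L lies on line ZC with ZL:LC = 5:(-2) ⇒ L = (0, 5/3)
3. D lies on line TZ with TD:DZ = 4:5 ⇒ D = (5/27, 5/27)
4. X is the centroid of triangle CLD ⇒ X = (5/81, 77/81)
line ZX meets LD at U = (25/351, 385/351)
X = Z + t·(U−Z) with t = 13/15, so ZX:XU = 13/15:2/15

ZX:XU = 13/2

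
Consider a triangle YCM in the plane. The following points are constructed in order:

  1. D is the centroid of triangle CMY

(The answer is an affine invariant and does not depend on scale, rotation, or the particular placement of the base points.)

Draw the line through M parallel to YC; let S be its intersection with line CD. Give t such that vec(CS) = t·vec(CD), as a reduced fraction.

Work in coordinates with Y = (0, 0), C = (1, 0), M = (0, 1).
1. D is the centroid of triangle CMY ⇒ D = (1/3, 1/3)
through M parallel to YC: direction (1, 0); meets CD at S = (-1, 1)
S = C + t·(D−C) with t = 3

t = 3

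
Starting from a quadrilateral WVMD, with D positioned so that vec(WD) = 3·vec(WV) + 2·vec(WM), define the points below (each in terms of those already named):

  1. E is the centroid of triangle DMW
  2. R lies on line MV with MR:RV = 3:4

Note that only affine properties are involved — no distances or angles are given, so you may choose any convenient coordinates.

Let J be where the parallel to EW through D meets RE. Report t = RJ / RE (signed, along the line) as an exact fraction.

Choose coordinates W = (0, 0), V = (1, 0), M = (0, 1), D = (3, 2).
1. E is the centroid of triangle DMW ⇒ E = (1, 1)
2. R lies on line MV with MR:RV = 3:4 ⇒ R = (3/7, 4/7)
through D parallel to EW: direction (-1, -1); meets RE at J = (5, 4)
J = R + t·(E−R) with t = 8

t = 8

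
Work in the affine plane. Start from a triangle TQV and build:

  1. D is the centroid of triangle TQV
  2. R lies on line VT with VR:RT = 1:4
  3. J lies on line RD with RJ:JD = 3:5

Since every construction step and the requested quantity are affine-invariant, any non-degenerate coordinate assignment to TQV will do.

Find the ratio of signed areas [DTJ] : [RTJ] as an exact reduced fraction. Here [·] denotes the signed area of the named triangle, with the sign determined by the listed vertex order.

Assign T = (0, 0), Q = (1, 0), V = (0, 1) — the answer is frame-independent, so this choice is without loss of generality.
1. D is the centroid of triangle TQV ⇒ D = (1/3, 1/3)
2. R lies on line VT with VR:RT = 1:4 ⇒ R = (0, 4/5)
3. J lies on line RD with RJ:JD = 3:5 ⇒ J = (1/8, 5/8)
2·[DTJ] = -1/6, 2·[RTJ] = 1/10
[DTJ]:[RTJ] = -1/6:1/10 = -5/3

[DTJ]:[RTJ] = -5/3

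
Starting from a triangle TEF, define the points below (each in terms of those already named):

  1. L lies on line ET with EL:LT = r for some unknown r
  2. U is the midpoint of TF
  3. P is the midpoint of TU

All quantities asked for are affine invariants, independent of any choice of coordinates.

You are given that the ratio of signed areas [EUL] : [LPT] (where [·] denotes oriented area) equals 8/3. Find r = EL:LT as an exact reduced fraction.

r = 4/3

Work in coordinates with T = (0, 0), E = (1, 0), F = (0, 1).
1. With EL:LT = r, write λ = r/(r+1) so L = E + λ·(T−E); L is affine-linear in λ
2. U is the midpoint of TF ⇒ U = (0, 1/2)
3. P is the midpoint of TU ⇒ P = (0, 1/4)
Every point depending on L is an affine combination of L and λ-independent points, so each such coordinate is linear in λ; the λ² term in each signed area is a multiple of (T−E)×(T−E) = 0, so 2·[EUL] and 2·[LPT] are each linear in λ. Evaluating at λ=0 and λ=1:
  2·[EUL] = 1/2·λ,   2·[LPT] = -1/4·λ + 1/4
So [EUL]:[LPT] = (1/2·λ) / (-1/4·λ + 1/4). Setting this equal to 8/3:
  1/2·λ = 8/3·(-1/4·λ + 1/4)  ⇒  λ = 4/7
Then r = λ/(1−λ) = (4/7)/(3/7) = 4/3. Check: with r = 4/3, L = (3/7, 0) and [EUL]:[LPT] = 8/3 as required.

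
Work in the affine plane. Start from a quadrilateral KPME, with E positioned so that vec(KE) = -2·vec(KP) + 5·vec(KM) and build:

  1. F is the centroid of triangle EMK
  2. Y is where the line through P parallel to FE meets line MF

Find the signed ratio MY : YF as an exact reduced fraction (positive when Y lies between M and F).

Choose coordinates K = (0, 0), P = (1, 0), M = (0, 1), E = (-2, 5).
1. F is the centroid of triangle EMK ⇒ F = (-2/3, 2)
2. Y is where the line through P parallel to FE meets line MF ⇒ Y = (5/3, -3/2)
Y = M + t·(F−M) with t = -5/2, so MY:YF = t:(1−t) = -5/2:7/2

MY:YF = -5/7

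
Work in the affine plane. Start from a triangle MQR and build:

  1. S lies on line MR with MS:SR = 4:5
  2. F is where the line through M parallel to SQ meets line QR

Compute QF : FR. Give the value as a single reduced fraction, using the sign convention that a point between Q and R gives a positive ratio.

QF:FR = -4/9

Choose coordinates M = (0, 0), Q = (1, 0), R = (0, 1).
1. S lies on line MR with MS:SR = 4:5 ⇒ S = (0, 4/9)
2. F is where the line through M parallel to SQ meets line QR ⇒ F = (9/5, -4/5)
F = Q + t·(R−Q) with t = -4/5, so QF:FR = t:(1−t) = -4/5:9/5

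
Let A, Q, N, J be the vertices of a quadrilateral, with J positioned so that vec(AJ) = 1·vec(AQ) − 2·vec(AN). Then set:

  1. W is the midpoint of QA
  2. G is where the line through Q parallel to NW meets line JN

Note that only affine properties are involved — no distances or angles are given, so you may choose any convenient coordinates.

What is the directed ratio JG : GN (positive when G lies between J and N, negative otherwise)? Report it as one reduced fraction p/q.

Choose coordinates A = (0, 0), Q = (1, 0), N = (0, 1), J = (1, -2).
1. W is the midpoint of QA ⇒ W = (1/2, 0)
2. G is where the line through Q parallel to NW meets line JN ⇒ G = (-1, 4)
G = J + t·(N−J) with t = 2, so JG:GN = t:(1−t) = 2:-1

JG:GN = -2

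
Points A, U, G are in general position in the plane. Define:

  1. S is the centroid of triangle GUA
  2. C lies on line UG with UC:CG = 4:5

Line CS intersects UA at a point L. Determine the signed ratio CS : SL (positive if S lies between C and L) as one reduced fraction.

CS:SL = 1/3

Assign A = (0, 0), U = (1, 0), G = (0, 1) — the answer is frame-independent, so this choice is without loss of generality.
1. S is the centroid of triangle GUA ⇒ S = (1/3, 1/3)
2. C lies on line UG with UC:CG = 4:5 ⇒ C = (5/9, 4/9)
line CS meets UA at L = (-1/3, 0)
S = C + t·(L−C) with t = 1/4, so CS:SL = 1/4:3/4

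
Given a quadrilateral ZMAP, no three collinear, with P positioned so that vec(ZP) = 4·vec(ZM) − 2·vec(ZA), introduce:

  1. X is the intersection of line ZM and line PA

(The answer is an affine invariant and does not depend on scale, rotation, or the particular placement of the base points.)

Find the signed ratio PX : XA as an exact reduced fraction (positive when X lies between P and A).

PX:XA = 2

Set Z = (0, 0), M = (1, 0), A = (0, 1), P = (4, -2); any affine frame gives the same invariant.
1. X is the intersection of line ZM and line PA ⇒ X = (4/3, 0)
X = P + t·(A−P) with t = 2/3, so PX:XA = t:(1−t) = 2/3:1/3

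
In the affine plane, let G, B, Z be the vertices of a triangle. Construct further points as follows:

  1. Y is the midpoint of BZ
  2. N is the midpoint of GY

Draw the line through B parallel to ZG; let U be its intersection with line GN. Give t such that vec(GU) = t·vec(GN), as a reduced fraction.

Assign G = (0, 0), B = (1, 0), Z = (0, 1) — the answer is frame-independent, so this choice is without loss of generality.
1. Y is the midpoint of BZ ⇒ Y = (1/2, 1/2)
2. N is the midpoint of GY ⇒ N = (1/4, 1/4)
through B parallel to ZG: direction (0, -1); meets GN at U = (1, 1)
U = G + t·(N−G) with t = 4

t = 4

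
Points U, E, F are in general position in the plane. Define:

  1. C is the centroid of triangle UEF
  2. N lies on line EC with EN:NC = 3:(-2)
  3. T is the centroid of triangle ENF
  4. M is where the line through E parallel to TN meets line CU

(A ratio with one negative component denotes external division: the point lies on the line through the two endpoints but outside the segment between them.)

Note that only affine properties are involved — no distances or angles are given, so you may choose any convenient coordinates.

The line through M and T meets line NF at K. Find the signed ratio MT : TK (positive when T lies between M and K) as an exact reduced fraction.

Set U = (0, 0), E = (1, 0), F = (0, 1); any affine frame gives the same invariant.
1. C is the centroid of triangle UEF ⇒ C = (1/3, 1/3)
2. N lies on line EC with EN:NC = 3:(-2) ⇒ N = (-1, 1)
3. T is the centroid of triangle ENF ⇒ T = (0, 2/3)
4. M is where the line through E parallel to TN meets line CU ⇒ M = (1/4, 1/4)
line MT meets NF at K = (-1/5, 1)
T = M + t·(K−M) with t = 5/9, so MT:TK = 5/9:4/9

MT:TK = 5/4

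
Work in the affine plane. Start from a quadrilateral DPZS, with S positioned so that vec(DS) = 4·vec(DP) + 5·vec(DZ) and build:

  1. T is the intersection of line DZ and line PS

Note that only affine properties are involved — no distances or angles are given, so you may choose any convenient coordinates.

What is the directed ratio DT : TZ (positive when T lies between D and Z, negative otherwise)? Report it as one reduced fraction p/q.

DT:TZ = -5/8

Work in coordinates with D = (0, 0), P = (1, 0), Z = (0, 1), S = (4, 5).
1. T is the intersection of line DZ and line PS ⇒ T = (0, -5/3)
T = D + t·(Z−D) with t = -5/3, so DT:TZ = t:(1−t) = -5/3:8/3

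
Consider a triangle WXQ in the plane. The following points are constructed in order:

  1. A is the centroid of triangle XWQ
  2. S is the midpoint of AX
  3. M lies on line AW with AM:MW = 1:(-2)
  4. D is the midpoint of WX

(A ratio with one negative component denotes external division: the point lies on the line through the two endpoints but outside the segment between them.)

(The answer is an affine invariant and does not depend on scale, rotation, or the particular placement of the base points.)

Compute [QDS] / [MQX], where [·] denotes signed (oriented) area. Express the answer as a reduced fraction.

Set W = (0, 0), X = (1, 0), Q = (0, 1); any affine frame gives the same invariant.
1. A is the centroid of triangle XWQ ⇒ A = (1/3, 1/3)
2. S is the midpoint of AX ⇒ S = (2/3, 1/6)
3. M lies on line AW with AM:MW = 1:(-2) ⇒ M = (2/3, 2/3)
4. D is the midpoint of WX ⇒ D = (1/2, 0)
2·[QDS] = 1/4, 2·[MQX] = 1/3
[QDS]:[MQX] = 1/4:1/3 = 3/4

[QDS]:[MQX] = 3/4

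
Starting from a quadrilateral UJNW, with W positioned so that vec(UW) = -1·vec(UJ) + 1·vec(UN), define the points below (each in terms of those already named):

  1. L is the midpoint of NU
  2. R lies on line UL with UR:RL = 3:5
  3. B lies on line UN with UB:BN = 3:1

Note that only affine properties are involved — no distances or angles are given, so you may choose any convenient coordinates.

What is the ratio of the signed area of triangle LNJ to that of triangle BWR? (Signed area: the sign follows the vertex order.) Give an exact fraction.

[LNJ]:[BWR] = -8/9

Work in coordinates with U = (0, 0), J = (1, 0), N = (0, 1), W = (-1, 1).
1. L is the midpoint of NU ⇒ L = (0, 1/2)
2. R lies on line UL with UR:RL = 3:5 ⇒ R = (0, 3/16)
3. B lies on line UN with UB:BN = 3:1 ⇒ B = (0, 3/4)
2·[LNJ] = -1/2, 2·[BWR] = 9/16
[LNJ]:[BWR] = -1/2:9/16 = -8/9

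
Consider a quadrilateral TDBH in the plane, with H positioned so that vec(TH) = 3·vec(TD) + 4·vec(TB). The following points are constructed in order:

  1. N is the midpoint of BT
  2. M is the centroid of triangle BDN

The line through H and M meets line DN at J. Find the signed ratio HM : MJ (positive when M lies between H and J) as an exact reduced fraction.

HM:MJ = 29

Set T = (0, 0), D = (1, 0), B = (0, 1), H = (3, 4); any affine frame gives the same invariant.
1. N is the midpoint of BT ⇒ N = (0, 1/2)
2. M is the centroid of triangle BDN ⇒ M = (1/3, 1/2)
line HM meets DN at J = (7/29, 11/29)
M = H + t·(J−H) with t = 29/30, so HM:MJ = 29/30:1/30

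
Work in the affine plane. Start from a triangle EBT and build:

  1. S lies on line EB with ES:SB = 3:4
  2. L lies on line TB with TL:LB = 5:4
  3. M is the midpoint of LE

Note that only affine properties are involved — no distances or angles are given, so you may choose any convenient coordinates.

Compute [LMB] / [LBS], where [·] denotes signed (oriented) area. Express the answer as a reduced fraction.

Assign E = (0, 0), B = (1, 0), T = (0, 1) — the answer is frame-independent, so this choice is without loss of generality.
1. S lies on line EB with ES:SB = 3:4 ⇒ S = (3/7, 0)
2. L lies on line TB with TL:LB = 5:4 ⇒ L = (5/9, 4/9)
3. M is the midpoint of LE ⇒ M = (5/18, 2/9)
2·[LMB] = 2/9, 2·[LBS] = -16/63
[LMB]:[LBS] = 2/9:-16/63 = -7/8

[LMB]:[LBS] = -7/8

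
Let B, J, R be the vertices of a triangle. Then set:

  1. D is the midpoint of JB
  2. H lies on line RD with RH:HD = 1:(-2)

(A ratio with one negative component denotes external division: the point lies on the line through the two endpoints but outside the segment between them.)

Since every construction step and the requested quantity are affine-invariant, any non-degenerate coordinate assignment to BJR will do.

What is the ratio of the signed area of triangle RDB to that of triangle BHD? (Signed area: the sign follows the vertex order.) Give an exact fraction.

Assign B = (0, 0), J = (1, 0), R = (0, 1) — the answer is frame-independent, so this choice is without loss of generality.
1. D is the midpoint of JB ⇒ D = (1/2, 0)
2. H lies on line RD with RH:HD = 1:(-2) ⇒ H = (-1/2, 2)
2·[RDB] = -1/2, 2·[BHD] = -1
[RDB]:[BHD] = -1/2:-1 = 1/2

[RDB]:[BHD] = 1/2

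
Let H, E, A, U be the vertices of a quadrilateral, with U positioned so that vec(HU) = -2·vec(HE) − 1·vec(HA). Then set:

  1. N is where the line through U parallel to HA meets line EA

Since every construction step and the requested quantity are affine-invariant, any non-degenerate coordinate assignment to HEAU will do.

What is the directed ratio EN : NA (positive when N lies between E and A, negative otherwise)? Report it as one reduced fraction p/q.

Work in coordinates with H = (0, 0), E = (1, 0), A = (0, 1), U = (-2, -1).
1. N is where the line through U parallel to HA meets line EA ⇒ N = (-2, 3)
N = E + t·(A−E) with t = 3, so EN:NA = t:(1−t) = 3:-2

EN:NA = -3/2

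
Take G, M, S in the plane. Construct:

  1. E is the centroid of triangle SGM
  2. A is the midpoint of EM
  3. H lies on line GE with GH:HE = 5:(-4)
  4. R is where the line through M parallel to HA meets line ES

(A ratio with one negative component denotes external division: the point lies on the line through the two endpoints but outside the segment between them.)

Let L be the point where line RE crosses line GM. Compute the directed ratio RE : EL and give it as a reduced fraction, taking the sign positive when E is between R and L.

Work in coordinates with G = (0, 0), M = (1, 0), S = (0, 1).
1. E is the centroid of triangle SGM ⇒ E = (1/3, 1/3)
2. A is the midpoint of EM ⇒ A = (2/3, 1/6)
3. H lies on line GE with GH:HE = 5:(-4) ⇒ H = (5/3, 5/3)
4. R is where the line through M parallel to HA meets line ES ⇒ R = (5/7, -3/7)
line RE meets GM at L = (1/2, 0)
E = R + t·(L−R) with t = 16/9, so RE:EL = 16/9:-7/9

RE:EL = -16/7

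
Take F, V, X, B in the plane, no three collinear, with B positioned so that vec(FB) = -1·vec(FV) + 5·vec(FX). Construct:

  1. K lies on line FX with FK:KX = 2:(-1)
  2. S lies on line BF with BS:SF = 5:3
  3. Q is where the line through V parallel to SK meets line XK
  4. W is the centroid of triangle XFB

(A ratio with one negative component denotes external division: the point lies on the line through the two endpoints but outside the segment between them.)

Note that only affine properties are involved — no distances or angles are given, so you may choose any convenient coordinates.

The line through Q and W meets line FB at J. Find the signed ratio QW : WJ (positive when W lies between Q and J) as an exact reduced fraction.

QW:WJ = -2

Work in coordinates with F = (0, 0), V = (1, 0), X = (0, 1), B = (-1, 5).
1. K lies on line FX with FK:KX = 2:(-1) ⇒ K = (0, 2)
2. S lies on line BF with BS:SF = 5:3 ⇒ S = (-3/8, 15/8)
3. Q is where the line through V parallel to SK meets line XK ⇒ Q = (0, -1/3)
4. W is the centroid of triangle XFB ⇒ W = (-1/3, 2)
line QW meets FB at J = (-1/6, 5/6)
W = Q + t·(J−Q) with t = 2, so QW:WJ = 2:-1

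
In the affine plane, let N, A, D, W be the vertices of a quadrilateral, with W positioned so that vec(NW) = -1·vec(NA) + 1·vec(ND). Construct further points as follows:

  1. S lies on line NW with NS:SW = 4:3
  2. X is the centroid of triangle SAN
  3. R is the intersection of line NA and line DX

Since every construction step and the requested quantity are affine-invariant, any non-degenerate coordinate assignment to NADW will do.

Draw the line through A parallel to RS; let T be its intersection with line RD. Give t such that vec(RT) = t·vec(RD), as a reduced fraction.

t = 8/11

Choose coordinates N = (0, 0), A = (1, 0), D = (0, 1), W = (-1, 1).
1. S lies on line NW with NS:SW = 4:3 ⇒ S = (-4/7, 4/7)
2. X is the centroid of triangle SAN ⇒ X = (1/7, 4/21)
3. R is the intersection of line NA and line DX ⇒ R = (3/17, 0)
through A parallel to RS: direction (-89/119, 4/7); meets RD at T = (9/187, 8/11)
T = R + t·(D−R) with t = 8/11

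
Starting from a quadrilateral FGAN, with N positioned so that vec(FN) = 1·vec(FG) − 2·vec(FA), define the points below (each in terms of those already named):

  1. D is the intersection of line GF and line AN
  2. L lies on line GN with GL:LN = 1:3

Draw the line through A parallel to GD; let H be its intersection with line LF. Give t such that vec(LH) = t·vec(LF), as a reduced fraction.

Choose coordinates F = (0, 0), G = (1, 0), A = (0, 1), N = (1, -2).
1. D is the intersection of line GF and line AN ⇒ D = (1/3, 0)
2. L lies on line GN with GL:LN = 1:3 ⇒ L = (1, -1/2)
through A parallel to GD: direction (-2/3, 0); meets LF at H = (-2, 1)
H = L + t·(F−L) with t = 3

t = 3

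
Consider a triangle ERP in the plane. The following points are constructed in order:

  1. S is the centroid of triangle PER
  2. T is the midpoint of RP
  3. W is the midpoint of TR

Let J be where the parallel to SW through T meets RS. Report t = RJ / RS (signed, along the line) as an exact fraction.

t = 2

Set E = (0, 0), R = (1, 0), P = (0, 1); any affine frame gives the same invariant.
1. S is the centroid of triangle PER ⇒ S = (1/3, 1/3)
2. T is the midpoint of RP ⇒ T = (1/2, 1/2)
3. W is the midpoint of TR ⇒ W = (3/4, 1/4)
through T parallel to SW: direction (5/12, -1/12); meets RS at J = (-1/3, 2/3)
J = R + t·(S−R) with t = 2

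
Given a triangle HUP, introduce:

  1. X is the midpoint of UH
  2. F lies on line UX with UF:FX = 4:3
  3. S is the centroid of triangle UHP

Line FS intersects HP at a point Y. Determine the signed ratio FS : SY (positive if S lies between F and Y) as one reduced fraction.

Work in coordinates with H = (0, 0), U = (1, 0), P = (0, 1).
1. X is the midpoint of UH ⇒ X = (1/2, 0)
2. F lies on line UX with UF:FX = 4:3 ⇒ F = (5/7, 0)
3. S is the centroid of triangle UHP ⇒ S = (1/3, 1/3)
line FS meets HP at Y = (0, 5/8)
S = F + t·(Y−F) with t = 8/15, so FS:SY = 8/15:7/15

FS:SY = 8/7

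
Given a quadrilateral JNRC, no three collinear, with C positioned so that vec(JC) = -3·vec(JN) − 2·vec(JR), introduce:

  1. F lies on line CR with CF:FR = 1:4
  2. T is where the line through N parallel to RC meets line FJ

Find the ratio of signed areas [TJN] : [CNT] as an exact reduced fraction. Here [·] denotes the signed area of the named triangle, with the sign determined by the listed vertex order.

[TJN]:[CNT] = 1/2

Assign J = (0, 0), N = (1, 0), R = (0, 1), C = (-3, -2) — the answer is frame-independent, so this choice is without loss of generality.
1. F lies on line CR with CF:FR = 1:4 ⇒ F = (-12/5, -7/5)
2. T is where the line through N parallel to RC meets line FJ ⇒ T = (12/5, 7/5)
2·[TJN] = 7/5, 2·[CNT] = 14/5
[TJN]:[CNT] = 7/5:14/5 = 1/2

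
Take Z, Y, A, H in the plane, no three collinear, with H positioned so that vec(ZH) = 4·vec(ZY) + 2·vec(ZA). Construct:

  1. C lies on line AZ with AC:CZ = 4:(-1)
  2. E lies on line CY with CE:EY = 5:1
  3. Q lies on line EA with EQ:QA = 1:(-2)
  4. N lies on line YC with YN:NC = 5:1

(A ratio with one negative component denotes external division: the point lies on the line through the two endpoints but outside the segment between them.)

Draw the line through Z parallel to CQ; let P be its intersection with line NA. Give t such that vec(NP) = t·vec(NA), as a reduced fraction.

t = 1/6

Set Z = (0, 0), Y = (1, 0), A = (0, 1), H = (4, 2); any affine frame gives the same invariant.
1. C lies on line AZ with AC:CZ = 4:(-1) ⇒ C = (0, -1/3)
2. E lies on line CY with CE:EY = 5:1 ⇒ E = (5/6, -1/18)
3. Q lies on line EA with EQ:QA = 1:(-2) ⇒ Q = (5/3, -10/9)
4. N lies on line YC with YN:NC = 5:1 ⇒ N = (1/6, -5/18)
through Z parallel to CQ: direction (5/3, -7/9); meets NA at P = (5/36, -7/108)
P = N + t·(A−N) with t = 1/6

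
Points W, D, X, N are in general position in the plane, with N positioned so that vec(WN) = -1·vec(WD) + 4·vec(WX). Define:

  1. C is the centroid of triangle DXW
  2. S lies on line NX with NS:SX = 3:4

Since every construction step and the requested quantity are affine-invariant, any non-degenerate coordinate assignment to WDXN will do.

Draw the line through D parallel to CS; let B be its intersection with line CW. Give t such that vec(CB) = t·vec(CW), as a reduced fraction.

t = -27/23

Choose coordinates W = (0, 0), D = (1, 0), X = (0, 1), N = (-1, 4).
1. C is the centroid of triangle DXW ⇒ C = (1/3, 1/3)
2. S lies on line NX with NS:SX = 3:4 ⇒ S = (-4/7, 19/7)
through D parallel to CS: direction (-19/21, 50/21); meets CW at B = (50/69, 50/69)
B = C + t·(W−C) with t = -27/23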